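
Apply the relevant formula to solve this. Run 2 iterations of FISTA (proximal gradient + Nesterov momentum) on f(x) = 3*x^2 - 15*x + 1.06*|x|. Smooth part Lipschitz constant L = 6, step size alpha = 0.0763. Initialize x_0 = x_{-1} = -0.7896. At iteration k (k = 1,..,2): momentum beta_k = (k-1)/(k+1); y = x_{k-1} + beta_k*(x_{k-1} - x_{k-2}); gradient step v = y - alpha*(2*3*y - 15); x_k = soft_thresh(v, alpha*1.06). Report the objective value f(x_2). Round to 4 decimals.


FISTA on f(x) = 3*x^2 - 15*x + 1.06*|x|
L = 6, alpha = 0.0763
Iteration 1: beta = 0.0, y = -0.7896 + 0.0*(-0.7896 + 0.7896) = -0.7896
  grad(y) = -19.7376, v = y - alpha*grad = 0.7164
  prox(v) = soft_thresh(0.7164, 0.0809) = 0.6355
Iteration 2: beta = 0.3333, y = 0.6355 + 0.3333*(0.6355 + 0.7896) = 1.1105
  grad(y) = -8.3368, v = y - alpha*grad = 1.7466
  prox(v) = soft_thresh(1.7466, 0.0809) = 1.6658
f(x_2) = 3*1.6658^2 - 15*1.6658 + 1.06*|1.6658| = -14.8964


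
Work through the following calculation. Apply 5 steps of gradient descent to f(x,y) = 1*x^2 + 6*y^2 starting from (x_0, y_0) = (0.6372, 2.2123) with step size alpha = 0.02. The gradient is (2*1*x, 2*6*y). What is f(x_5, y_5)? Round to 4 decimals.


Gradient descent on f(x,y) = 1*x^2 + 6*y^2.
Starting point: (0.6372, 2.2123), alpha = 0.02
Step 1: grad_x = 2*1*0.6372 = 1.2744, grad_y = 2*6*2.2123 = 26.5476
  x_1 = 0.6372 - 0.02*1.2744 = 0.6117
  y_1 = 2.2123 - 0.02*26.5476 = 1.6813
Step 2: grad_x = 2*1*0.6117 = 1.2234, grad_y = 2*6*1.6813 = 20.1762
  x_2 = 0.6117 - 0.02*1.2234 = 0.5872
  y_2 = 1.6813 - 0.02*20.1762 = 1.2778
Step 3: grad_x = 2*1*0.5872 = 1.1745, grad_y = 2*6*1.2778 = 15.3339
  x_3 = 0.5872 - 0.02*1.1745 = 0.5638
  y_3 = 1.2778 - 0.02*15.3339 = 0.9711
Step 4: grad_x = 2*1*0.5638 = 1.1275, grad_y = 2*6*0.9711 = 11.6538
  x_4 = 0.5638 - 0.02*1.1275 = 0.5412
  y_4 = 0.9711 - 0.02*11.6538 = 0.7381
Step 5: grad_x = 2*1*0.5412 = 1.0824, grad_y = 2*6*0.7381 = 8.8569
  x_5 = 0.5412 - 0.02*1.0824 = 0.5196
  y_5 = 0.7381 - 0.02*8.8569 = 0.5609
f(0.5196, 0.5609) = 1*0.5196^2 + 6*0.5609^2 = 2.1578


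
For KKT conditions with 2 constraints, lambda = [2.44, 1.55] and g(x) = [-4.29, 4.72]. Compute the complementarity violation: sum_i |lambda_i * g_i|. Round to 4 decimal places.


KKT complementary slackness check:
lambda_1 * g_1 = 2.44 * -4.29 = -10.4676
lambda_2 * g_2 = 1.55 * 4.72 = 7.316
Total violation = 10.4676 + 7.316 = 17.7836


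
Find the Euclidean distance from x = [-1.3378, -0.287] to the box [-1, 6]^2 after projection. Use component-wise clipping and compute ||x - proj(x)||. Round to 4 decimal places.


Project each component onto [-1, 6].
clip(-1.3378) = -1.0, clip(-0.287) = -0.287
Projection = [-1.0, -0.287]
Squared diffs: [0.1141, 0.0]
Distance = sqrt(0.1141) = 0.3378


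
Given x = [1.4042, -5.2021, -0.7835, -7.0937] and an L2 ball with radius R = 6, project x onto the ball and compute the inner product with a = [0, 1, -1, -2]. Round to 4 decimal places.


Step 1: Compute ||x|| (intermediates to 6 decimals).
||x|| = sqrt(1.4042^2 + (-5.2021)^2 + (-0.7835)^2 + (-7.0937)^2) = 8.942487
Step 2: Project.
Since ||x|| > R, scale = R/||x|| = 6/8.942487 = 0.670954, proj(x) = scale * x
proj(x) = [0.942154, -3.49037, -0.525692, -4.759546]
Step 3: Dot product.
a^T * proj(x) = 0*0.942154 + 1*(-3.49037) - 1*(-0.525692) - 2*(-4.759546) = 6.5544


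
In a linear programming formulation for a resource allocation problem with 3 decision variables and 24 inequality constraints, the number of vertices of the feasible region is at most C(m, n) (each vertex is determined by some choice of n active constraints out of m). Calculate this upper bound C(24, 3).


Each vertex corresponds to some choice of n active constraints out of m, so the number of vertices is at most C(m, n) = m! / (n!(m-n)!).
m = 24, n = 3
Numerator: 24 * 23 * 22
Denominator: 3! = 6
C(24, 3) = 2024


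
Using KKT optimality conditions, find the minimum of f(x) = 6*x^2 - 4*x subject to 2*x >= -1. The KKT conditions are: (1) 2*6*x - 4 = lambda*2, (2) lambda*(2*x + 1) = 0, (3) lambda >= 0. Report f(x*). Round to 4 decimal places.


Step 1: Try lambda = 0 (constraint inactive).
Stationarity: 2*6*x - 4 = 0
x* = 4/(2*6) = 1/3 = 0.3333 (rounded; the exact value 1/3 is used below)
Check constraint: 2*0.3333 = 0.6666 >= -1 -- satisfied.
Step 2: Compute optimal value.
f(x*) = 6*(1/3)^2 - 4*(1/3) = -0.6667


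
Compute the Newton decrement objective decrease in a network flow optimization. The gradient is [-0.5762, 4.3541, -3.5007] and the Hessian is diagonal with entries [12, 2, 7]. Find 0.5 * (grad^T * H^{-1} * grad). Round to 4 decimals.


Step 1: H is diagonal, so H^(-1) * g = [-0.048, 2.1771, -0.5001].
Step 2: g^T H^(-1) g = sum_i g_i^2 / H_ii
  = (-0.5762)^2/12 + (4.3541)^2/2 + (-3.5007)^2/7
  = 0.0277 + 9.4791 + 1.7507 = 11.2575
Step 3: Objective decrease = 0.5 * g^T H^(-1) g = 5.6287


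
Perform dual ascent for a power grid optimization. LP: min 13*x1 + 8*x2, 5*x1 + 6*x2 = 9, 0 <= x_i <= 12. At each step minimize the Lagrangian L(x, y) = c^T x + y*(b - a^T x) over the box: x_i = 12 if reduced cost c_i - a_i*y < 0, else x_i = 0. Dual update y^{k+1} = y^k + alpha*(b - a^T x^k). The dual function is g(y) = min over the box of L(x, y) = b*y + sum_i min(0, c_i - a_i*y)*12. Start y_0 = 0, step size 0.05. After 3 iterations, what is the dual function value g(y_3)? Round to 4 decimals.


Dual ascent for LP: min 13*x1 + 8*x2, 5*x1 + 6*x2 = 9, 0 <= x_i <= 12
Step 1: y^k = 0.0, reduced costs: (13.0, 8.0)
  x^k = (0.0, 0.0), subgradient = b - a^T x = 9.0
  y^{k+1} = 0.0 + 0.05*9.0 = 0.45
Step 2: y^k = 0.45, reduced costs: (10.75, 5.3)
  x^k = (0.0, 0.0), subgradient = b - a^T x = 9.0
  y^{k+1} = 0.45 + 0.05*9.0 = 0.9
Step 3: y^k = 0.9, reduced costs: (8.5, 2.6)
  x^k = (0.0, 0.0), subgradient = b - a^T x = 9.0
  y^{k+1} = 0.9 + 0.05*9.0 = 1.35
Dual objective at y_3 = 1.35: reduced costs (6.25, -0.1), box minimizer x = (0.0, 12.0)
g(y_3) = b*y + (c1 - a1*y)*x1 + (c2 - a2*y)*x2 = 9*1.35 + 6.25*0.0 + (-0.1)*12.0 = 12.15 + 0.0 - 1.2 = 10.95


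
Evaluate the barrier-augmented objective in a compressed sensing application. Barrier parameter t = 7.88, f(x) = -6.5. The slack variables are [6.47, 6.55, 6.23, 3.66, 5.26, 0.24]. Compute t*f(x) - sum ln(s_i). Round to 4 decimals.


Step 1: Compute log-barrier.
ln values: [1.8672, 1.8795, 1.8294, 1.2975, 1.6601, -1.4271]
phi = -(1.8672 + 1.8795 + 1.8294 + 1.2975 + 1.6601 - 1.4271) = -7.1065
Step 2: Compute augmented objective.
t*f(x) = 7.88*-6.5 = -51.22
Total = -51.22 - 7.1065 = -58.3265


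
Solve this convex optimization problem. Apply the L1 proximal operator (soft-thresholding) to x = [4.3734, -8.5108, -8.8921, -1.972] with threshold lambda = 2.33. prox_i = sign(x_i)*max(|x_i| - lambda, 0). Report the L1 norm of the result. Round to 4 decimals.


Soft-thresholding with lambda = 2.33:
prox(4.3734) = sign(4.3734)*max(|4.3734| - 2.33, 0) = 2.0434
prox(-8.5108) = sign(-8.5108)*max(|-8.5108| - 2.33, 0) = -6.1808
prox(-8.8921) = sign(-8.8921)*max(|-8.8921| - 2.33, 0) = -6.5621
prox(-1.972) = sign(-1.972)*max(|-1.972| - 2.33, 0) = 0.0
prox(x) = [2.0434, -6.1808, -6.5621, 0.0]
||prox(x)||_1 = 2.0434 + 6.1808 + 6.5621 + 0.0 = 14.7863


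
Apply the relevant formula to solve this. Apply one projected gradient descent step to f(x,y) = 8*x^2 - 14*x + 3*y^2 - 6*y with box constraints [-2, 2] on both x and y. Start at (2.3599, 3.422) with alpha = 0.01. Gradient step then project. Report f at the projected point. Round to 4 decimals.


Step 1: Compute gradient at (2.3599, 3.422).
grad_x = 2*8*2.3599 - 14 = 23.7584
grad_y = 2*3*3.422 - 6 = 14.532
Step 2: Gradient step.
x_raw = 2.3599 - 0.01*23.7584 = 2.1223
y_raw = 3.422 - 0.01*14.532 = 3.2767
Step 3: Project onto [-2, 2].
x_proj = clip(2.1223) = 2.0
y_proj = clip(3.2767) = 2.0
Step 4: Evaluate f.
f(2.0, 2.0) = 4.0


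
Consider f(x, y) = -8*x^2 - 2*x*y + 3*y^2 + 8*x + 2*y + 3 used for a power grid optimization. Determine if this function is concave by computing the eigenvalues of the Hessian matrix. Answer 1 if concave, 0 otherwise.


The Hessian of f(x,y) = -8*x^2 - 2*x*y + 3*y^2 + 8*x + 2*y + 3 is:
H = [[-16, -2], [-2, 6]]
Trace = -16 + 6 = -10
Determinant = -16*6 - (-2)^2 = -100
Discriminant = (-10)^2 - 4*-100 = 500.0
Eigenvalues: lambda_1 = -16.1803, lambda_2 = 6.1803
The function is not concave.

0


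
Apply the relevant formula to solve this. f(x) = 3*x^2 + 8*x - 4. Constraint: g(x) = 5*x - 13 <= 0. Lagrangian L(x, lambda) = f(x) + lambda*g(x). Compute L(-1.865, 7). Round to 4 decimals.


Step 1: Evaluate f(x).
f(-1.865) = 3*(-1.865)^2 + 8*(-1.865) - 4 = -8.4853
Step 2: Evaluate g(x).
g(-1.865) = 5*-1.865 - 13 = -22.325
Step 3: Compute Lagrangian.
L = -8.4853 + 7*-22.325 = -164.7603


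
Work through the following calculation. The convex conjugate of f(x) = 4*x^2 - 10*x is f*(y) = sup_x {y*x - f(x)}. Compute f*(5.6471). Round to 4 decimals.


f*(y) = sup_x {y*x - a*x^2 - b*x} = sup_x {(y-b)*x - a*x^2}
FOC: (y - b) - 2a*x = 0 => x* = (y - b)/(2a)
x* = (5.6471 + 10)/(2*4) = 1.9559
f*(5.6471) = (y-b)^2/(4a) = (5.6471 + 10)^2/(4*4)
= 244.8317/16 = 15.302


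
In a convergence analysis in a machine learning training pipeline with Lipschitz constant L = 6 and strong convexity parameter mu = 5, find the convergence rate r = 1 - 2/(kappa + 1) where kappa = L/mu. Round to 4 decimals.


Step 1: Compute the condition number.
kappa = L/mu = 6/5 = 1.2
Step 2: Compute the convergence rate.
r = 1 - 2/(kappa + 1) = 1 - 2*mu/(L + mu) = (L - mu)/(L + mu) = 1/11 = 0.0909


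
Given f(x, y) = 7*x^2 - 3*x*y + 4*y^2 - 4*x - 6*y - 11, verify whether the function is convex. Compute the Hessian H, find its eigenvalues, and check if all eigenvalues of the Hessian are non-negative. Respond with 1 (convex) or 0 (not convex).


The Hessian of f(x,y) = 7*x^2 - 3*x*y + 4*y^2 - 4*x - 6*y - 11 is:
H = [[14, -3], [-3, 8]]
Trace = 14 + 8 = 22
Determinant = 14*8 - (-3)^2 = 103
Discriminant = (22)^2 - 4*103 = 72.0
Eigenvalues: lambda_1 = 6.7574, lambda_2 = 15.2426
The function is convex.

1


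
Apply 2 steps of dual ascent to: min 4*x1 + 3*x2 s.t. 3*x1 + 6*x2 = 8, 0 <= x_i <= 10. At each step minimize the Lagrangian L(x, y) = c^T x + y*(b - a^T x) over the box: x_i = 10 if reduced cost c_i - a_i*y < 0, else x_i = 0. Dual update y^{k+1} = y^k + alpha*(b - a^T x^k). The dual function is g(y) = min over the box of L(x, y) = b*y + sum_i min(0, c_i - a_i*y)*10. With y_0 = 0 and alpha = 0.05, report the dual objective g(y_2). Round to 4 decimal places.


Dual ascent for LP: min 4*x1 + 3*x2, 3*x1 + 6*x2 = 8, 0 <= x_i <= 10
Step 1: y^k = 0.0, reduced costs: (4.0, 3.0)
  x^k = (0.0, 0.0), subgradient = b - a^T x = 8.0
  y^{k+1} = 0.0 + 0.05*8.0 = 0.4
Step 2: y^k = 0.4, reduced costs: (2.8, 0.6)
  x^k = (0.0, 0.0), subgradient = b - a^T x = 8.0
  y^{k+1} = 0.4 + 0.05*8.0 = 0.8
Dual objective at y_2 = 0.8: reduced costs (1.6, -1.8), box minimizer x = (0.0, 10.0)
g(y_2) = b*y + (c1 - a1*y)*x1 + (c2 - a2*y)*x2 = 8*0.8 + 1.6*0.0 + (-1.8)*10.0 = 6.4 + 0.0 - 18.0 = -11.6


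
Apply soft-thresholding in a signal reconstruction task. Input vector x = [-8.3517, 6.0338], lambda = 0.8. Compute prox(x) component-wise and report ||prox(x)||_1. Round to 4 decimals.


Soft-thresholding with lambda = 0.8:
prox(-8.3517) = sign(-8.3517)*max(|-8.3517| - 0.8, 0) = -7.5517
prox(6.0338) = sign(6.0338)*max(|6.0338| - 0.8, 0) = 5.2338
prox(x) = [-7.5517, 5.2338]
||prox(x)||_1 = 7.5517 + 5.2338 = 12.7855


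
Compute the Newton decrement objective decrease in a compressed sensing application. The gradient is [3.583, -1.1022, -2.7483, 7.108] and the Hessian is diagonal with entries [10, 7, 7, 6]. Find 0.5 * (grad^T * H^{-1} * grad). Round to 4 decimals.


Step 1: H is diagonal, so H^(-1) * g = [0.3583, -0.1575, -0.3926, 1.1847].
Step 2: g^T H^(-1) g = sum_i g_i^2 / H_ii
  = (3.583)^2/10 + (-1.1022)^2/7 + (-2.7483)^2/7 + (7.108)^2/6
  = 1.2838 + 0.1735 + 1.079 + 8.4206 = 10.957
Step 3: Objective decrease = 0.5 * g^T H^(-1) g = 5.4785


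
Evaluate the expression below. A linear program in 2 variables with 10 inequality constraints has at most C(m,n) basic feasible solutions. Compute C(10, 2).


Each vertex corresponds to some choice of n active constraints out of m, so the number of vertices is at most C(m, n) = m! / (n!(m-n)!).
m = 10, n = 2
Numerator: 10 * 9
Denominator: 2! = 2
C(10, 2) = 45


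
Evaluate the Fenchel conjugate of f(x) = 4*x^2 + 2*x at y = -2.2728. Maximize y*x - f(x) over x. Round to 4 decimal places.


f*(y) = sup_x {y*x - a*x^2 - b*x} = sup_x {(y-b)*x - a*x^2}
FOC: (y - b) - 2a*x = 0 => x* = (y - b)/(2a)
x* = (-2.2728 - 2)/(2*4) = -0.5341
f*(-2.2728) = (y-b)^2/(4a) = (-2.2728 - 2)^2/(4*4)
= 18.2568/16 = 1.1411


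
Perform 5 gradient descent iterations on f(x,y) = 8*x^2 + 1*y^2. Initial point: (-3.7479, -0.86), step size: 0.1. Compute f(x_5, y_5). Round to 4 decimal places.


Gradient descent on f(x,y) = 8*x^2 + 1*y^2.
Starting point: (-3.7479, -0.86), alpha = 0.1
Step 1: grad_x = 2*8*-3.7479 = -59.9664, grad_y = 2*1*-0.86 = -1.72
  x_1 = -3.7479 - 0.1*-59.9664 = 2.2487
  y_1 = -0.86 - 0.1*-1.72 = -0.688
Step 2: grad_x = 2*8*2.2487 = 35.9798, grad_y = 2*1*-0.688 = -1.376
  x_2 = 2.2487 - 0.1*35.9798 = -1.3492
  y_2 = -0.688 - 0.1*-1.376 = -0.5504
Step 3: grad_x = 2*8*-1.3492 = -21.5879, grad_y = 2*1*-0.5504 = -1.1008
  x_3 = -1.3492 - 0.1*-21.5879 = 0.8095
  y_3 = -0.5504 - 0.1*-1.1008 = -0.4403
Step 4: grad_x = 2*8*0.8095 = 12.9527, grad_y = 2*1*-0.4403 = -0.8806
  x_4 = 0.8095 - 0.1*12.9527 = -0.4857
  y_4 = -0.4403 - 0.1*-0.8806 = -0.3523
Step 5: grad_x = 2*8*-0.4857 = -7.7716, grad_y = 2*1*-0.3523 = -0.7045
  x_5 = -0.4857 - 0.1*-7.7716 = 0.2914
  y_5 = -0.3523 - 0.1*-0.7045 = -0.2818
f(0.2914, -0.2818) = 8*0.2914^2 + 1*(-0.2818)^2 = 0.7589


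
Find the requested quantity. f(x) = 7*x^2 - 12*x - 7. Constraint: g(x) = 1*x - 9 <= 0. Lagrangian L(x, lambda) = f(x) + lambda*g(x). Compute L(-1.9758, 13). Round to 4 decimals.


Step 1: Evaluate f(x).
f(-1.9758) = 7*(-1.9758)^2 - 12*(-1.9758) - 7 = 44.0361
Step 2: Evaluate g(x).
g(-1.9758) = 1*-1.9758 - 9 = -10.9758
Step 3: Compute Lagrangian.
L = 44.0361 + 13*-10.9758 = -98.6493


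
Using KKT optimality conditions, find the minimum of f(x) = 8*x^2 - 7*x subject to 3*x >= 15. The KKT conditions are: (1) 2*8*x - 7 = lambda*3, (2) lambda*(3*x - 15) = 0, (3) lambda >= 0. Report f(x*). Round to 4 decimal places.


Step 1: Try lambda = 0 (constraint inactive).
x_unc = 7/(2*8) = 0.4375
Check: 3*0.4375 = 1.3125 < 15 -- violated!
Step 2: Constraint must be active: 3*x = 15
x* = 15/3 = 5.0
lambda = (2*8*5.0 - 7)/3 = 24.3333
Step 3: Compute optimal value.
f(x*) = 8*5.0^2 - 7*5.0 = 165.0


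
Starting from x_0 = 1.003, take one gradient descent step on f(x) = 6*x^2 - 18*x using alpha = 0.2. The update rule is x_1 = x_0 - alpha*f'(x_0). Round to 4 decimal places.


We compute the gradient at x_0 and apply the update.
f'(x) = 12*x - 18
f'(1.003) = 12*1.003 - 18 = -5.964
x_1 = 1.003 - 0.2*-5.964 = 2.1958


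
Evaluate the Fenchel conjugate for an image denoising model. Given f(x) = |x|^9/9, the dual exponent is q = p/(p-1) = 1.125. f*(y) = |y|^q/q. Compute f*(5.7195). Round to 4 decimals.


The conjugate exponent q satisfies 1/p + 1/q = 1.
p = 9, so q = 9/(9 - 1) = 1.125
|y|^q = 5.7195^1.125 = 7.1126
f*(5.7195) = 7.1126 / 1.125 = 6.3223


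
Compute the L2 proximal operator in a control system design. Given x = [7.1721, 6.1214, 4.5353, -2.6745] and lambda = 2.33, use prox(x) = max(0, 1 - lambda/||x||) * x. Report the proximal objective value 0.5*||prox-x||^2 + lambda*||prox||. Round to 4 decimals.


Step 1: Compute ||x||.
||x|| = 10.7997
Step 2: Compute scaling factor.
scale = max(0, 1 - 2.33/10.7997) = 0.7843
Step 3: prox(x) = [5.6247, 4.8007, 3.5568, -2.0975]
||prox(x)|| = 8.4697
Step 4: Proximal objective.
0.5*||prox-x||^2 = 2.7145
lambda*||prox|| = 19.7344
Total = 22.4487


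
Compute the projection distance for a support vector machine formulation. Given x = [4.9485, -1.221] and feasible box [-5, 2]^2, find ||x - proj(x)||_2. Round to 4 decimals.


Project each component onto [-5, 2].
clip(4.9485) = 2.0, clip(-1.221) = -1.221
Projection = [2.0, -1.221]
Squared diffs: [8.6937, 0.0]
Distance = sqrt(8.6937) = 2.9485


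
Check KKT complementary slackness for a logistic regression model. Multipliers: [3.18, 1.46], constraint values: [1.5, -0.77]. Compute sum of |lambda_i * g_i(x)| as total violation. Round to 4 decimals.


KKT complementary slackness check:
lambda_1 * g_1 = 3.18 * 1.5 = 4.77
lambda_2 * g_2 = 1.46 * -0.77 = -1.1242
Total violation = 4.77 + 1.1242 = 5.8942


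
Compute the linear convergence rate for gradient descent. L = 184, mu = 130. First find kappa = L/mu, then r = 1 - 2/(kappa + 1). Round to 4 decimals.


Step 1: Compute the condition number.
kappa = L/mu = 184/130 = 1.4154
Step 2: Compute the convergence rate.
r = 1 - 2/(kappa + 1) = 1 - 2*mu/(L + mu) = (L - mu)/(L + mu) = 54/314 = 0.172


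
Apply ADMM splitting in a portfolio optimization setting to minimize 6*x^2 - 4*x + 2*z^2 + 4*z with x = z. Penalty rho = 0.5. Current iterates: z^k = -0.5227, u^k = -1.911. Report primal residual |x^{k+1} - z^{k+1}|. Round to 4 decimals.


ADMM iteration with rho = 0.5, z^k = -0.5227, u^k = -1.911
Step 1: x-update.
Minimize 6*x^2 - 4*x + (0.5/2)*(x + 0.5227 - 1.911)^2
FOC: (2*6 + 0.5)*x = 4 + 0.5*(-0.5227 + 1.911)
x^{k+1} = 0.3755
Step 2: z-update.
Minimize 2*z^2 + 4*z + (0.5/2)*(0.3755 - z - 1.911)^2
FOC: (2*2 + 0.5)*z = -4 + 0.5*(0.3755 - 1.911)
z^{k+1} = -1.0595
Step 3: u-update.
u^{k+1} = -1.911 + 0.3755 + 1.0595 = -0.476
Step 4: Primal residual = |0.3755 + 1.0595| = 1.435


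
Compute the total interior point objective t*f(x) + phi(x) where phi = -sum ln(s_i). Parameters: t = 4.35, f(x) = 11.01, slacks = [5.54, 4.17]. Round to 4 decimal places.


Step 1: Compute log-barrier.
ln values: [1.712, 1.4279]
phi = -(1.712 + 1.4279) = -3.1399
Step 2: Compute augmented objective.
t*f(x) = 4.35*11.01 = 47.8935
Total = 47.8935 - 3.1399 = 44.7536


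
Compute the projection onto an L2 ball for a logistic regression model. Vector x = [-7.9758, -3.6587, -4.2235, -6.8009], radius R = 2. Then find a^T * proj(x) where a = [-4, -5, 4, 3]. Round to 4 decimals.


Step 1: Compute ||x|| (intermediates to 6 decimals).
||x|| = sqrt((-7.9758)^2 + (-3.6587)^2 + (-4.2235)^2 + (-6.8009)^2) = 11.878117
Step 2: Project.
Since ||x|| > R, scale = R/||x|| = 2/11.878117 = 0.168377, proj(x) = scale * x
proj(x) = [-1.342941, -0.616041, -0.71114, -1.145115]
Step 3: Dot product.
a^T * proj(x) = -4*(-1.342941) - 5*(-0.616041) + 4*(-0.71114) + 3*(-1.145115) = 2.1721


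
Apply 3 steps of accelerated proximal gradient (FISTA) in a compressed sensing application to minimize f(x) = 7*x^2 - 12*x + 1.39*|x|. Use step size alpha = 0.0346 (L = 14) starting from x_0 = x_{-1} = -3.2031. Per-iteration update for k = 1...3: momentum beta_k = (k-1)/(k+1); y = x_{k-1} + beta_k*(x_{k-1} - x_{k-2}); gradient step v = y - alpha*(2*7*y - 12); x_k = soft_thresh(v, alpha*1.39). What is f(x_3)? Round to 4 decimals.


FISTA on f(x) = 7*x^2 - 12*x + 1.39*|x|
L = 14, alpha = 0.0346
Iteration 1: beta = 0.0, y = -3.2031 + 0.0*(-3.2031 + 3.2031) = -3.2031
  grad(y) = -56.8434, v = y - alpha*grad = -1.2363
  prox(v) = soft_thresh(-1.2363, 0.0481) = -1.1882
Iteration 2: beta = 0.3333, y = -1.1882 + 0.3333*(-1.1882 + 3.2031) = -0.5166
  grad(y) = -19.2324, v = y - alpha*grad = 0.1488
  prox(v) = soft_thresh(0.1488, 0.0481) = 0.1007
Iteration 3: beta = 0.5, y = 0.1007 + 0.5*(0.1007 + 1.1882) = 0.7452
  grad(y) = -1.5667, v = y - alpha*grad = 0.7994
  prox(v) = soft_thresh(0.7994, 0.0481) = 0.7513
f(x_3) = 7*0.7513^2 - 12*0.7513 + 1.39*|0.7513| = -4.0201


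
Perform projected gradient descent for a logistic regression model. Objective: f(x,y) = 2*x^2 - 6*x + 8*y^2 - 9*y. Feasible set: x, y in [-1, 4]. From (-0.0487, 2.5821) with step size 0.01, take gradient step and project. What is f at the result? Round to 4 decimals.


Step 1: Compute gradient at (-0.0487, 2.5821).
grad_x = 2*2*-0.0487 - 6 = -6.1948
grad_y = 2*8*2.5821 - 9 = 32.3136
Step 2: Gradient step.
x_raw = -0.0487 - 0.01*-6.1948 = 0.0132
y_raw = 2.5821 - 0.01*32.3136 = 2.259
Step 3: Project onto [-1, 4].
x_proj = clip(0.0132) = 0.0132
y_proj = clip(2.259) = 2.259
Step 4: Evaluate f.
f(0.0132, 2.259) = 20.4135


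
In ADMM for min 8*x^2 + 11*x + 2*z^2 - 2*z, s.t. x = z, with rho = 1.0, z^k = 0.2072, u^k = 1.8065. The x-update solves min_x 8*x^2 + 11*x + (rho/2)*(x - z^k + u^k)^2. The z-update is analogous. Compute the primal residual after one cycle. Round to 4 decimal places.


ADMM iteration with rho = 1.0, z^k = 0.2072, u^k = 1.8065
Step 1: x-update.
Minimize 8*x^2 + 11*x + (1.0/2)*(x - 0.2072 + 1.8065)^2
FOC: (2*8 + 1.0)*x = -11 + 1.0*(0.2072 - 1.8065)
x^{k+1} = -0.7411
Step 2: z-update.
Minimize 2*z^2 - 2*z + (1.0/2)*(-0.7411 - z + 1.8065)^2
FOC: (2*2 + 1.0)*z = 2 + 1.0*(-0.7411 + 1.8065)
z^{k+1} = 0.6131
Step 3: u-update.
u^{k+1} = 1.8065 - 0.7411 - 0.6131 = 0.4523
Step 4: Primal residual = |-0.7411 - 0.6131| = 1.3542


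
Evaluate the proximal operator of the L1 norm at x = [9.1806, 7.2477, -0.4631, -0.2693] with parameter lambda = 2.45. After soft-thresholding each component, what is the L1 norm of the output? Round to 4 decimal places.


Soft-thresholding with lambda = 2.45:
prox(9.1806) = sign(9.1806)*max(|9.1806| - 2.45, 0) = 6.7306
prox(7.2477) = sign(7.2477)*max(|7.2477| - 2.45, 0) = 4.7977
prox(-0.4631) = sign(-0.4631)*max(|-0.4631| - 2.45, 0) = 0.0
prox(-0.2693) = sign(-0.2693)*max(|-0.2693| - 2.45, 0) = 0.0
prox(x) = [6.7306, 4.7977, 0.0, 0.0]
||prox(x)||_1 = 6.7306 + 4.7977 + 0.0 + 0.0 = 11.5283


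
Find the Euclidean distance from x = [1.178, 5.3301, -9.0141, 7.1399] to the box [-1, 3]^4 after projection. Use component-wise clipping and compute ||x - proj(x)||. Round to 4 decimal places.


Project each component onto [-1, 3].
clip(1.178) = 1.178, clip(5.3301) = 3.0, clip(-9.0141) = -1.0, clip(7.1399) = 3.0
Projection = [1.178, 3.0, -1.0, 3.0]
Squared diffs: [0.0, 5.4294, 64.2258, 17.1388]
Distance = sqrt(86.794) = 9.3163


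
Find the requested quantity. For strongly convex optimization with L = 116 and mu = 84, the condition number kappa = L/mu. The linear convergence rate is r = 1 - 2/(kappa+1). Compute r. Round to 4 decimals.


Step 1: Compute the condition number.
kappa = L/mu = 116/84 = 1.381
Step 2: Compute the convergence rate.
r = 1 - 2/(kappa + 1) = 1 - 2*mu/(L + mu) = (L - mu)/(L + mu) = 32/200 = 0.16


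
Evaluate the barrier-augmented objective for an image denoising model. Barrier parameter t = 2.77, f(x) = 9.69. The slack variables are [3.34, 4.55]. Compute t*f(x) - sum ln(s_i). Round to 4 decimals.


Step 1: Compute log-barrier.
ln values: [1.206, 1.5151]
phi = -(1.206 + 1.5151) = -2.7211
Step 2: Compute augmented objective.
t*f(x) = 2.77*9.69 = 26.8413
Total = 26.8413 - 2.7211 = 24.1202


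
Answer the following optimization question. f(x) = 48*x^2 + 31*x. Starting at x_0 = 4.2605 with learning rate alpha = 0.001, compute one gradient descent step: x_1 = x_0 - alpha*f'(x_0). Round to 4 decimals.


We compute the gradient at x_0 and apply the update.
f'(x) = 96*x + 31
f'(4.2605) = 96*4.2605 + 31 = 440.008
x_1 = 4.2605 - 0.001*440.008 = 3.8205


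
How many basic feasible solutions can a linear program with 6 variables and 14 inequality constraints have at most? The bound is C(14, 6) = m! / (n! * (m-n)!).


Each vertex corresponds to some choice of n active constraints out of m, so the number of vertices is at most C(m, n) = m! / (n!(m-n)!).
m = 14, n = 6
Numerator: 14 * 13 * 12 * 11 * 10 * 9
Denominator: 6! = 720
C(14, 6) = 3003


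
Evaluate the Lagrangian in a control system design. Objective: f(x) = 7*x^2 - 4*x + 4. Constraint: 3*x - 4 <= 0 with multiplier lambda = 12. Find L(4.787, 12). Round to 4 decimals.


Step 1: Evaluate f(x).
f(4.787) = 7*4.787^2 - 4*4.787 + 4 = 145.2596
Step 2: Evaluate g(x).
g(4.787) = 3*4.787 - 4 = 10.361
Step 3: Compute Lagrangian.
L = 145.2596 + 12*10.361 = 269.5916


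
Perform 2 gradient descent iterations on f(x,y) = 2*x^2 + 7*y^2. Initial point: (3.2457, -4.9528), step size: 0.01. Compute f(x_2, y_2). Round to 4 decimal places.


Gradient descent on f(x,y) = 2*x^2 + 7*y^2.
Starting point: (3.2457, -4.9528), alpha = 0.01
Step 1: grad_x = 2*2*3.2457 = 12.9828, grad_y = 2*7*-4.9528 = -69.3392
  x_1 = 3.2457 - 0.01*12.9828 = 3.1159
  y_1 = -4.9528 - 0.01*-69.3392 = -4.2594
Step 2: grad_x = 2*2*3.1159 = 12.4635, grad_y = 2*7*-4.2594 = -59.6317
  x_2 = 3.1159 - 0.01*12.4635 = 2.9912
  y_2 = -4.2594 - 0.01*-59.6317 = -3.6631
f(2.9912, -3.6631) = 2*2.9912^2 + 7*(-3.6631)^2 = 111.8226


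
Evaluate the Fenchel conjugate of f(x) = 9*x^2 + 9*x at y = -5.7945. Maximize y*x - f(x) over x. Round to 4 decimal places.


f*(y) = sup_x {y*x - a*x^2 - b*x} = sup_x {(y-b)*x - a*x^2}
FOC: (y - b) - 2a*x = 0 => x* = (y - b)/(2a)
x* = (-5.7945 - 9)/(2*9) = -0.8219
f*(-5.7945) = (y-b)^2/(4a) = (-5.7945 - 9)^2/(4*9)
= 218.8772/36 = 6.0799


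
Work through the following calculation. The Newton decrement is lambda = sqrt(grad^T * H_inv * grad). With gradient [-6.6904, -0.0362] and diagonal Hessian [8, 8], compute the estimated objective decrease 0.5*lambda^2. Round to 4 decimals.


Step 1: H is diagonal, so H^(-1) * g = [-0.8363, -0.0045].
Step 2: g^T H^(-1) g = sum_i g_i^2 / H_ii
  = (-6.6904)^2/8 + (-0.0362)^2/8
  = 5.5952 + 0.0002 = 5.5953
Step 3: Objective decrease = 0.5 * g^T H^(-1) g = 2.7977


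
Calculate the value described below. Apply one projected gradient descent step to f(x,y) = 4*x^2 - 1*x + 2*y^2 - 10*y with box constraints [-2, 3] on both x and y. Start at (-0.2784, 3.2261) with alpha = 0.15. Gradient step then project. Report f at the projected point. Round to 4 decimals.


Step 1: Compute gradient at (-0.2784, 3.2261).
grad_x = 2*4*-0.2784 - 1 = -3.2272
grad_y = 2*2*3.2261 - 10 = 2.9044
Step 2: Gradient step.
x_raw = -0.2784 - 0.15*-3.2272 = 0.2057
y_raw = 3.2261 - 0.15*2.9044 = 2.7904
Step 3: Project onto [-2, 3].
x_proj = clip(0.2057) = 0.2057
y_proj = clip(2.7904) = 2.7904
Step 4: Evaluate f.
f(0.2057, 2.7904) = -12.3678


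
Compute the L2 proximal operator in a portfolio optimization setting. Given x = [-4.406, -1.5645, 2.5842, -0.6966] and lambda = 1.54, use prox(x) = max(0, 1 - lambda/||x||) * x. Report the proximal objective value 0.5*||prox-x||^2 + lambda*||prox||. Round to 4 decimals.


Step 1: Compute ||x||.
||x|| = 5.3874
Step 2: Compute scaling factor.
scale = max(0, 1 - 1.54/5.3874) = 0.7141
Step 3: prox(x) = [-3.1465, -1.1173, 1.8455, -0.4975]
||prox(x)|| = 3.8474
Step 4: Proximal objective.
0.5*||prox-x||^2 = 1.1858
lambda*||prox|| = 5.925
Total = 7.1108


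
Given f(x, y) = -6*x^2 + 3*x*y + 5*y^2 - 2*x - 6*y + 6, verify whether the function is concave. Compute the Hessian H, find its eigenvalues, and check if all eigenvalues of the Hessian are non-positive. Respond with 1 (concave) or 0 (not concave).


The Hessian of f(x,y) = -6*x^2 + 3*x*y + 5*y^2 - 2*x - 6*y + 6 is:
H = [[-12, 3], [3, 10]]
Trace = -12 + 10 = -2
Determinant = -12*10 - (3)^2 = -129
Discriminant = (-2)^2 - 4*-129 = 520.0
Eigenvalues: lambda_1 = -12.4018, lambda_2 = 10.4018
The function is not concave.

0


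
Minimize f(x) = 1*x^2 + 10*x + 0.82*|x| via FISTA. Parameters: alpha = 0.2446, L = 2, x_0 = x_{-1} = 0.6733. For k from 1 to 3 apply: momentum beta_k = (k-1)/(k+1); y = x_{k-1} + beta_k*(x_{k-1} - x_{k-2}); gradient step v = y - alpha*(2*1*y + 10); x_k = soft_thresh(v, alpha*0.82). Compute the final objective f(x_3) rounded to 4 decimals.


FISTA on f(x) = 1*x^2 + 10*x + 0.82*|x|
L = 2, alpha = 0.2446
Iteration 1: beta = 0.0, y = 0.6733 + 0.0*(0.6733 - 0.6733) = 0.6733
  grad(y) = 11.3466, v = y - alpha*grad = -2.1021
  prox(v) = soft_thresh(-2.1021, 0.2006) = -1.9015
Iteration 2: beta = 0.3333, y = -1.9015 + 0.3333*(-1.9015 - 0.6733) = -2.7598
  grad(y) = 4.4804, v = y - alpha*grad = -3.8557
  prox(v) = soft_thresh(-3.8557, 0.2006) = -3.6551
Iteration 3: beta = 0.5, y = -3.6551 + 0.5*(-3.6551 + 1.9015) = -4.5319
  grad(y) = 0.9361, v = y - alpha*grad = -4.7609
  prox(v) = soft_thresh(-4.7609, 0.2006) = -4.5603
f(x_3) = 1*(-4.5603)^2 + 10*(-4.5603) + 0.82*|-4.5603| = -21.0672


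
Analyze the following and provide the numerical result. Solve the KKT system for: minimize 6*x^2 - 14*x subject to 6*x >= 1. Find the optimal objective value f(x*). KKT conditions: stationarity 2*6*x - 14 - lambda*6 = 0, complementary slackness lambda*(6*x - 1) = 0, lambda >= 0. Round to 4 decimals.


Step 1: Try lambda = 0 (constraint inactive).
Stationarity: 2*6*x - 14 = 0
x* = 14/(2*6) = 7/6 = 1.1667 (rounded; the exact value 7/6 is used below)
Check constraint: 6*1.1667 = 7.0002 >= 1 -- satisfied.
Step 2: Compute optimal value.
f(x*) = 6*(7/6)^2 - 14*(7/6) = -8.1667


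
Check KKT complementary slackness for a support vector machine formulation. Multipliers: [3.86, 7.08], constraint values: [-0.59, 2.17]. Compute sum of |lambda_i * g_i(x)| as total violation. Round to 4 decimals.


KKT complementary slackness check:
lambda_1 * g_1 = 3.86 * -0.59 = -2.2774
lambda_2 * g_2 = 7.08 * 2.17 = 15.3636
Total violation = 2.2774 + 15.3636 = 17.641


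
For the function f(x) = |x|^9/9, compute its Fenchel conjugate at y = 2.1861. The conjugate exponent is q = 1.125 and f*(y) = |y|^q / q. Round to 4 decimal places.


The conjugate exponent q satisfies 1/p + 1/q = 1.
p = 9, so q = 9/(9 - 1) = 1.125
|y|^q = 2.1861^1.125 = 2.4106
f*(2.1861) = 2.4106 / 1.125 = 2.1428


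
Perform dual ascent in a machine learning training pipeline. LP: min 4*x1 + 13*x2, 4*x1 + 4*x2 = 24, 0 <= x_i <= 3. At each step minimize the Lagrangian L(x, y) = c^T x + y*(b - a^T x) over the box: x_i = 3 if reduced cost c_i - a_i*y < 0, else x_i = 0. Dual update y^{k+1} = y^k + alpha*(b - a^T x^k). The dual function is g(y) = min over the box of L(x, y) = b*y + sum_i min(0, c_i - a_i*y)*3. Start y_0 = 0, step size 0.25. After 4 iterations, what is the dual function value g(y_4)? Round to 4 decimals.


Dual ascent for LP: min 4*x1 + 13*x2, 4*x1 + 4*x2 = 24, 0 <= x_i <= 3
Step 1: y^k = 0.0, reduced costs: (4.0, 13.0)
  x^k = (0.0, 0.0), subgradient = b - a^T x = 24.0
  y^{k+1} = 0.0 + 0.25*24.0 = 6.0
Step 2: y^k = 6.0, reduced costs: (-20.0, -11.0)
  x^k = (3.0, 3.0), subgradient = b - a^T x = 0.0
  y^{k+1} = 6.0 + 0.25*0.0 = 6.0
Step 3: y^k = 6.0, reduced costs: (-20.0, -11.0)
  x^k = (3.0, 3.0), subgradient = b - a^T x = 0.0
  y^{k+1} = 6.0 + 0.25*0.0 = 6.0
Step 4: y^k = 6.0, reduced costs: (-20.0, -11.0)
  x^k = (3.0, 3.0), subgradient = b - a^T x = 0.0
  y^{k+1} = 6.0 + 0.25*0.0 = 6.0
Dual objective at y_4 = 6.0: reduced costs (-20.0, -11.0), box minimizer x = (3.0, 3.0)
g(y_4) = b*y + (c1 - a1*y)*x1 + (c2 - a2*y)*x2 = 24*6.0 + (-20.0)*3.0 + (-11.0)*3.0 = 144.0 - 60.0 - 33.0 = 51.0


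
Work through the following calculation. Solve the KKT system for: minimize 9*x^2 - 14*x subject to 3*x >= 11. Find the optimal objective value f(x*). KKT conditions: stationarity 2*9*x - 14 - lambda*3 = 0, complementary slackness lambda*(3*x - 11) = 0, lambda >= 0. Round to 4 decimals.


Step 1: Try lambda = 0 (constraint inactive).
x_unc = 14/(2*9) = 0.7778
Check: 3*0.7778 = 2.3334 < 11 -- violated!
Step 2: Constraint must be active: 3*x = 11
x* = 11/3 = 3.6667 (rounded; the exact value 11/3 is used below)
lambda = (2*9*(11/3) - 14)/3 = 17.3333
Step 3: Compute optimal value.
f(x*) = 9*(11/3)^2 - 14*(11/3) = 69.6667


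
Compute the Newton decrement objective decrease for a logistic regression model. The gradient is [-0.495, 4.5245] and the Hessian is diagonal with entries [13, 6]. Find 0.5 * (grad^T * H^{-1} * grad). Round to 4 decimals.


Step 1: H is diagonal, so H^(-1) * g = [-0.0381, 0.7541].
Step 2: g^T H^(-1) g = sum_i g_i^2 / H_ii
  = (-0.495)^2/13 + (4.5245)^2/6
  = 0.0188 + 3.4119 = 3.4307
Step 3: Objective decrease = 0.5 * g^T H^(-1) g = 1.7153


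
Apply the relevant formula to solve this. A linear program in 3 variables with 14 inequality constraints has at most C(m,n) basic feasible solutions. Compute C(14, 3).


Each vertex corresponds to some choice of n active constraints out of m, so the number of vertices is at most C(m, n) = m! / (n!(m-n)!).
m = 14, n = 3
Numerator: 14 * 13 * 12
Denominator: 3! = 6
C(14, 3) = 364


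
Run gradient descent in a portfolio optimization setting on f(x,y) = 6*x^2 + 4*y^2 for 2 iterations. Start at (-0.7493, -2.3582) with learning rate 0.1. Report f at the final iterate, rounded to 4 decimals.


Gradient descent on f(x,y) = 6*x^2 + 4*y^2.
Starting point: (-0.7493, -2.3582), alpha = 0.1
Step 1: grad_x = 2*6*-0.7493 = -8.9916, grad_y = 2*4*-2.3582 = -18.8656
  x_1 = -0.7493 - 0.1*-8.9916 = 0.1499
  y_1 = -2.3582 - 0.1*-18.8656 = -0.4716
Step 2: grad_x = 2*6*0.1499 = 1.7983, grad_y = 2*4*-0.4716 = -3.7731
  x_2 = 0.1499 - 0.1*1.7983 = -0.03
  y_2 = -0.4716 - 0.1*-3.7731 = -0.0943
f(-0.03, -0.0943) = 6*(-0.03)^2 + 4*(-0.0943)^2 = 0.041


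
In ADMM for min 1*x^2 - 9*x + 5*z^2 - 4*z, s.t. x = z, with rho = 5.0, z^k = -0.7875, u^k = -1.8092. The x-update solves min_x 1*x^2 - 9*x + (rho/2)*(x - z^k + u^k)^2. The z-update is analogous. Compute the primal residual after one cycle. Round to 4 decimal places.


ADMM iteration with rho = 5.0, z^k = -0.7875, u^k = -1.8092
Step 1: x-update.
Minimize 1*x^2 - 9*x + (5.0/2)*(x + 0.7875 - 1.8092)^2
FOC: (2*1 + 5.0)*x = 9 + 5.0*(-0.7875 + 1.8092)
x^{k+1} = 2.0155
Step 2: z-update.
Minimize 5*z^2 - 4*z + (5.0/2)*(2.0155 - z - 1.8092)^2
FOC: (2*5 + 5.0)*z = 4 + 5.0*(2.0155 - 1.8092)
z^{k+1} = 0.3354
Step 3: u-update.
u^{k+1} = -1.8092 + 2.0155 - 0.3354 = -0.1291
Step 4: Primal residual = |2.0155 - 0.3354| = 1.6801


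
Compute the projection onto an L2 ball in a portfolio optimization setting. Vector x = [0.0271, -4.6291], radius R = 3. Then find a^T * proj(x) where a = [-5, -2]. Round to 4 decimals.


Step 1: Compute ||x|| (intermediates to 6 decimals).
||x|| = sqrt(0.0271^2 + (-4.6291)^2) = 4.629179
Step 2: Project.
Since ||x|| > R, scale = R/||x|| = 3/4.629179 = 0.648063, proj(x) = scale * x
proj(x) = [0.017563, -2.999948]
Step 3: Dot product.
a^T * proj(x) = -5*0.017563 - 2*(-2.999948) = 5.9121


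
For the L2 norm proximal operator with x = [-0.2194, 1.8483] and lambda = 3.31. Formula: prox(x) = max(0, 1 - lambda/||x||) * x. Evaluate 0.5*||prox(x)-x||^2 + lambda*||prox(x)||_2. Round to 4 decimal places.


Step 1: Compute ||x||.
||x|| = 1.8613
Step 2: Compute scaling factor.
scale = max(0, 1 - 3.31/1.8613) = 0.0
Step 3: prox(x) = [-0.0, 0.0]
||prox(x)|| = 0.0
Step 4: Proximal objective.
0.5*||prox-x||^2 = 1.7322
lambda*||prox|| = 0.0
Total = 1.7322


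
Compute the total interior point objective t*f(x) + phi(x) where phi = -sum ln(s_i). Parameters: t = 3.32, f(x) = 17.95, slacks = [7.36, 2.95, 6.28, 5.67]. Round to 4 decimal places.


Step 1: Compute log-barrier.
ln values: [1.9961, 1.0818, 1.8374, 1.7352]
phi = -(1.9961 + 1.0818 + 1.8374 + 1.7352) = -6.6504
Step 2: Compute augmented objective.
t*f(x) = 3.32*17.95 = 59.594
Total = 59.594 - 6.6504 = 52.9436


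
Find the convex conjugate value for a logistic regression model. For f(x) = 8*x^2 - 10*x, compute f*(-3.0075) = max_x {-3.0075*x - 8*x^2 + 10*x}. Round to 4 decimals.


f*(y) = sup_x {y*x - a*x^2 - b*x} = sup_x {(y-b)*x - a*x^2}
FOC: (y - b) - 2a*x = 0 => x* = (y - b)/(2a)
x* = (-3.0075 + 10)/(2*8) = 0.437
f*(-3.0075) = (y-b)^2/(4a) = (-3.0075 + 10)^2/(4*8)
= 48.8951/32 = 1.528


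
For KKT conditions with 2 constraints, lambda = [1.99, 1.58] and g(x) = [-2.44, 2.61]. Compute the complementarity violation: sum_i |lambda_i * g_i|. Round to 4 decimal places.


KKT complementary slackness check:
lambda_1 * g_1 = 1.99 * -2.44 = -4.8556
lambda_2 * g_2 = 1.58 * 2.61 = 4.1238
Total violation = 4.8556 + 4.1238 = 8.9794


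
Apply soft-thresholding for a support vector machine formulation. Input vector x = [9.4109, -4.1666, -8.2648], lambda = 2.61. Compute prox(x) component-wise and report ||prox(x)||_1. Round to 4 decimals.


Soft-thresholding with lambda = 2.61:
prox(9.4109) = sign(9.4109)*max(|9.4109| - 2.61, 0) = 6.8009
prox(-4.1666) = sign(-4.1666)*max(|-4.1666| - 2.61, 0) = -1.5566
prox(-8.2648) = sign(-8.2648)*max(|-8.2648| - 2.61, 0) = -5.6548
prox(x) = [6.8009, -1.5566, -5.6548]
||prox(x)||_1 = 6.8009 + 1.5566 + 5.6548 = 14.0123


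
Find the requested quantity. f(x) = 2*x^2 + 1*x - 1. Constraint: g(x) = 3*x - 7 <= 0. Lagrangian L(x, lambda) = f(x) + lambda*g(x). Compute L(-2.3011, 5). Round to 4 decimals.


Step 1: Evaluate f(x).
f(-2.3011) = 2*(-2.3011)^2 + 1*(-2.3011) - 1 = 7.289
Step 2: Evaluate g(x).
g(-2.3011) = 3*-2.3011 - 7 = -13.9033
Step 3: Compute Lagrangian.
L = 7.289 + 5*-13.9033 = -62.2275


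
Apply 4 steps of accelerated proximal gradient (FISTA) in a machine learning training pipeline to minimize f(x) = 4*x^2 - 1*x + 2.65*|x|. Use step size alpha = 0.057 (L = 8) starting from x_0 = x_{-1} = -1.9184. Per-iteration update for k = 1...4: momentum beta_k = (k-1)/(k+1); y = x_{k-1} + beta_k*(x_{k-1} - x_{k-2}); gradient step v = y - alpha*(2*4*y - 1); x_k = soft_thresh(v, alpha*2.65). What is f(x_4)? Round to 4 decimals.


FISTA on f(x) = 4*x^2 - 1*x + 2.65*|x|
L = 8, alpha = 0.057
Iteration 1: beta = 0.0, y = -1.9184 + 0.0*(-1.9184 + 1.9184) = -1.9184
  grad(y) = -16.3472, v = y - alpha*grad = -0.9866
  prox(v) = soft_thresh(-0.9866, 0.1511) = -0.8356
Iteration 2: beta = 0.3333, y = -0.8356 + 0.3333*(-0.8356 + 1.9184) = -0.4746
  grad(y) = -4.7969, v = y - alpha*grad = -0.2012
  prox(v) = soft_thresh(-0.2012, 0.1511) = -0.0501
Iteration 3: beta = 0.5, y = -0.0501 + 0.5*(-0.0501 + 0.8356) = 0.3426
  grad(y) = 1.7406, v = y - alpha*grad = 0.2434
  prox(v) = soft_thresh(0.2434, 0.1511) = 0.0923
Iteration 4: beta = 0.6, y = 0.0923 + 0.6*(0.0923 + 0.0501) = 0.1778
  grad(y) = 0.4222, v = y - alpha*grad = 0.1537
  prox(v) = soft_thresh(0.1537, 0.1511) = 0.0027
f(x_4) = 4*0.0027^2 - 1*0.0027 + 2.65*|0.0027| = 0.0044


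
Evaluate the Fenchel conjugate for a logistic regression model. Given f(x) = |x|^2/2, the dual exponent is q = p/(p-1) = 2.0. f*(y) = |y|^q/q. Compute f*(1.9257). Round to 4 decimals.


The conjugate exponent q satisfies 1/p + 1/q = 1.
p = 2, so q = 2/(2 - 1) = 2.0
|y|^q = 1.9257^2.0 = 3.7083
f*(1.9257) = 3.7083 / 2.0 = 1.8542


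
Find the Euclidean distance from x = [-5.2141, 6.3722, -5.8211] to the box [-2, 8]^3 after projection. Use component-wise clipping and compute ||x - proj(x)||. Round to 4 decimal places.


Project each component onto [-2, 8].
clip(-5.2141) = -2.0, clip(6.3722) = 6.3722, clip(-5.8211) = -2.0
Projection = [-2.0, 6.3722, -2.0]
Squared diffs: [10.3304, 0.0, 14.6008]
Distance = sqrt(24.9312) = 4.9931


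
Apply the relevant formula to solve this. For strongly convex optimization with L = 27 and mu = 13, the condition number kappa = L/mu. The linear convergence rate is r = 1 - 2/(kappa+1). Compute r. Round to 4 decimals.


Step 1: Compute the condition number.
kappa = L/mu = 27/13 = 2.0769
Step 2: Compute the convergence rate.
r = 1 - 2/(kappa + 1) = 1 - 2*mu/(L + mu) = (L - mu)/(L + mu) = 14/40 = 0.35


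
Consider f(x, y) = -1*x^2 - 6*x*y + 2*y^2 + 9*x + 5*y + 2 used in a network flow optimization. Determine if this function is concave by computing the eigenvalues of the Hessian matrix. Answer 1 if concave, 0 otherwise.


The Hessian of f(x,y) = -1*x^2 - 6*x*y + 2*y^2 + 9*x + 5*y + 2 is:
H = [[-2, -6], [-6, 4]]
Trace = -2 + 4 = 2
Determinant = -2*4 - (-6)^2 = -44
Discriminant = (2)^2 - 4*-44 = 180.0
Eigenvalues: lambda_1 = -5.7082, lambda_2 = 7.7082
The function is not concave.

0


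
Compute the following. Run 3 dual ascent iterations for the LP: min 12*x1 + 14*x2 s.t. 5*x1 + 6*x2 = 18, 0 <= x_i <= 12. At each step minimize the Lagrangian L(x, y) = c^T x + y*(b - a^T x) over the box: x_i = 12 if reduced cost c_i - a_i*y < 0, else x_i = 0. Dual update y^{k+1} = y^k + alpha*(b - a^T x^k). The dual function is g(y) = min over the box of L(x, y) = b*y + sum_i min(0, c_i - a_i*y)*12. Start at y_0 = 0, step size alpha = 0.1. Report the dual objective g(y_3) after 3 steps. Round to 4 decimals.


Dual ascent for LP: min 12*x1 + 14*x2, 5*x1 + 6*x2 = 18, 0 <= x_i <= 12
Step 1: y^k = 0.0, reduced costs: (12.0, 14.0)
  x^k = (0.0, 0.0), subgradient = b - a^T x = 18.0
  y^{k+1} = 0.0 + 0.1*18.0 = 1.8
Step 2: y^k = 1.8, reduced costs: (3.0, 3.2)
  x^k = (0.0, 0.0), subgradient = b - a^T x = 18.0
  y^{k+1} = 1.8 + 0.1*18.0 = 3.6
Step 3: y^k = 3.6, reduced costs: (-6.0, -7.6)
  x^k = (12.0, 12.0), subgradient = b - a^T x = -114.0
  y^{k+1} = 3.6 + 0.1*-114.0 = -7.8
Dual objective at y_3 = -7.8: reduced costs (51.0, 60.8), box minimizer x = (0.0, 0.0)
g(y_3) = b*y + (c1 - a1*y)*x1 + (c2 - a2*y)*x2 = 18*(-7.8) + 51.0*0.0 + 60.8*0.0 = -140.4 + 0.0 + 0.0 = -140.4
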